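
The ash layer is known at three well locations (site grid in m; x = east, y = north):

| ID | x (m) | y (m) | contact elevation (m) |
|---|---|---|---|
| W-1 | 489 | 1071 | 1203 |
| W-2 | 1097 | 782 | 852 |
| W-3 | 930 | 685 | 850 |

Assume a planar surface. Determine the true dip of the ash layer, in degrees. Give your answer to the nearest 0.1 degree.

Two edge vectors: W-1→W-2 = (608, -289, -351), W-1→W-3 = (441, -386, -353).
Normal n = (W-1→W-2) × (W-1→W-3) = (-33469, 59833, -107239).
So ∂z/∂x = −n_x/n_z = −0.31210 and ∂z/∂y = −n_y/n_z = 0.55794.
Gradient magnitude |∇z| = √(a² + b²) = √(0.09740 + 0.31130) = 0.63930.
True dip = arctan(0.63930) = 32.6°, dipping toward SSE (azimuth ≈ 151°).

32.6°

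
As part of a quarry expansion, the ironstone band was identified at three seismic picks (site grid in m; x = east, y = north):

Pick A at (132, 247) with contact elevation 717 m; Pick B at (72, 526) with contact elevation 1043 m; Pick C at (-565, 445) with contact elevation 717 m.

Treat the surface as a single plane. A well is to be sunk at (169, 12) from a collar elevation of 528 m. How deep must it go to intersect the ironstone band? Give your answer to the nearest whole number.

Let the plane be z = a·x + b·y + c.
Pick B−Pick A: −60a + 279b = 326;  Pick C−Pick A: −697a + 198b = 0.
Solving gives a = 0.35353, b = 1.24449.
Then c = 717 − a·132 − b·247 = 362.95.
At (169, 12): z_contact = 59.7 + 14.9 + 362.95 = 437.6 m.
Depth below ground = 528 − 437.6 = 90 m.

90 m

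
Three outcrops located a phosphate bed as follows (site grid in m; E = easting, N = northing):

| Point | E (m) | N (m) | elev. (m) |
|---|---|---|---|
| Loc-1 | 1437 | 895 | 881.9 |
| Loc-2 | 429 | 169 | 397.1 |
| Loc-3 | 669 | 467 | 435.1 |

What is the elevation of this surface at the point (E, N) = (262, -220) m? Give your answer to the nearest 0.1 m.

Let the plane be z = a·E + b·N + c.
Loc-2−Loc-1: −1008a − 726b = −484.8;  Loc-3−Loc-1: −768a − 428b = −446.8.
Solving gives a = 0.926579, b = −0.618721.
Then c = 881.9 − a·1437 − b·895 = 104.16.
At (262, -220): z = 242.8 + 136.1 + 104.16 = 483.0 m.

483.0 m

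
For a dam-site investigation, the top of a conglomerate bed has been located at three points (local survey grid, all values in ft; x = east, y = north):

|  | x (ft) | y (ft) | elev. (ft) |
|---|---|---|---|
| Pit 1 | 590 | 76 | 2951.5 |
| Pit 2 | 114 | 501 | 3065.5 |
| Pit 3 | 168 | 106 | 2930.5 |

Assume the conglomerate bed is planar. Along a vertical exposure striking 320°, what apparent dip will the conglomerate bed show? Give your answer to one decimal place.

12.5°

Let the plane be z = a·x + b·y + c.
Pit 2−Pit 1: −476a + 425b = 114;  Pit 3−Pit 1: −422a + 30b = −21.
Solving gives a = 0.07479, b = 0.35200.
Unit vector along 320° is (sin 320°, cos 320°) = (-0.6428, 0.7660).
Slope in that direction = a·(-0.6428) + b·(0.7660) = 0.22157.
Apparent dip = arctan|0.22157| = 12.5° (true dip is 19.8°, so apparent ≤ true as expected).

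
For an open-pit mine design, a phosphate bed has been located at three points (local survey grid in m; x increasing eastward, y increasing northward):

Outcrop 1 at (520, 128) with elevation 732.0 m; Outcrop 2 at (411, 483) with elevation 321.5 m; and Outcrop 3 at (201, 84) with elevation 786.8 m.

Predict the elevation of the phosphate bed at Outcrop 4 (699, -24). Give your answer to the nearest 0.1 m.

906.2 m

Two edge vectors: Outcrop 1→Outcrop 2 = (-109, 355, -410.5), Outcrop 1→Outcrop 3 = (-319, -44, 54.8).
Normal n = (Outcrop 1→Outcrop 2) × (Outcrop 1→Outcrop 3) = (1392, 136922.7, 118041).
So ∂z/∂x = −n_x/n_z = −0.01179 and ∂z/∂y = −n_y/n_z = −1.15996.
Intercept c from Outcrop 1: 732 + 6.13 + 148.47 = 886.61.
At (699, -24): z = −8.2 + 27.8 + 886.61 = 906.2 m.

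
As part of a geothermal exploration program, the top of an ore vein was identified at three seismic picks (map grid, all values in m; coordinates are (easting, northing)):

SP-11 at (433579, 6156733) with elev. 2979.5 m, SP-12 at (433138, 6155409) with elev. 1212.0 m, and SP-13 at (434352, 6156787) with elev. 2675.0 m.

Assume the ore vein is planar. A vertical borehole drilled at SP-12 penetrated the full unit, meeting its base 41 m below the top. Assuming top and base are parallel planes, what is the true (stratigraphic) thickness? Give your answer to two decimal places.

Two edge vectors: SP-11→SP-12 = (-441, -1324, -1767.5), SP-11→SP-13 = (773, 54, -304.5).
Normal n = (SP-11→SP-12) × (SP-11→SP-13) = (498603, -1500562, 999638).
So ∂z/∂E = −n_x/n_z = −0.49878 and ∂z/∂N = −n_y/n_z = 1.50111.
|∇z| = √(a²+b²) = 1.58180, so dip δ = arctan(1.58180) = 57.70°.
True thickness = vertical thickness × cos δ = 41 × cos 57.70° = 21.91 m.

21.91 m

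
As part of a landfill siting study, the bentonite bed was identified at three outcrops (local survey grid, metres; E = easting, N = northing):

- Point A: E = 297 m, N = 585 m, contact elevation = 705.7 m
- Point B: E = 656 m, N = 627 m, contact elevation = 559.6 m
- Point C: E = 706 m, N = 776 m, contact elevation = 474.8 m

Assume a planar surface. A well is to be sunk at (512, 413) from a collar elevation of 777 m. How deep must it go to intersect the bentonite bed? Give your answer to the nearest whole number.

Two edge vectors: Point A→Point B = (359, 42, -146.1), Point A→Point C = (409, 191, -230.9).
Normal n = (Point A→Point B) × (Point A→Point C) = (18207.3, 23138.2, 51391).
So ∂z/∂E = −n_x/n_z = −0.35429 and ∂z/∂N = −n_y/n_z = −0.45024.
Intercept c from Point A: 705.7 + 105.22 + 263.39 = 1074.31.
At (512, 413): z_contact = −181.4 − 185.9 + 1074.31 = 707.0 m.
Depth below ground = 777 − 707.0 = 70 m.

70 m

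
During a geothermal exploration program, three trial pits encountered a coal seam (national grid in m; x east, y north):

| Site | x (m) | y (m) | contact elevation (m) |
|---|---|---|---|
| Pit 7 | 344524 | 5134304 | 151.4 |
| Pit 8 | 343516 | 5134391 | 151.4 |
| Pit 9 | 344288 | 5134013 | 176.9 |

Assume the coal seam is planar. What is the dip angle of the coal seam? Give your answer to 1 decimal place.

Two edge vectors: Pit 7→Pit 8 = (-1008, 87, 0), Pit 7→Pit 9 = (-236, -291, 25.5).
Normal n = (Pit 7→Pit 8) × (Pit 7→Pit 9) = (2218.5, 25704, 313860).
So ∂z/∂x = −n_x/n_z = −0.00707 and ∂z/∂y = −n_y/n_z = −0.08190.
Gradient magnitude |∇z| = √(a² + b²) = √(0.00005 + 0.00671) = 0.08220.
True dip = arctan(0.08220) = 4.7°, dipping toward N (azimuth ≈ 005°).

4.7°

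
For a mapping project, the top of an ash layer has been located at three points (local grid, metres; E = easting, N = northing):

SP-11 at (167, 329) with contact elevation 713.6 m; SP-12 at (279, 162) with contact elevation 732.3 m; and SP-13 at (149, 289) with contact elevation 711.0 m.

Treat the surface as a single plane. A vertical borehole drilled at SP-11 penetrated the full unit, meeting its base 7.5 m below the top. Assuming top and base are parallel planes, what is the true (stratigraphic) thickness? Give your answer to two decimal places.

Two edge vectors: SP-11→SP-12 = (112, -167, 18.7), SP-11→SP-13 = (-18, -40, -2.6).
Normal n = (SP-11→SP-12) × (SP-11→SP-13) = (1182.2, -45.4, -7486).
So ∂z/∂E = −n_x/n_z = 0.15792 and ∂z/∂N = −n_y/n_z = −0.00606.
|∇z| = √(a²+b²) = 0.15804, so dip δ = arctan(0.15804) = 8.98°.
True thickness = vertical thickness × cos δ = 7.5 × cos 8.98° = 7.41 m.

7.41 m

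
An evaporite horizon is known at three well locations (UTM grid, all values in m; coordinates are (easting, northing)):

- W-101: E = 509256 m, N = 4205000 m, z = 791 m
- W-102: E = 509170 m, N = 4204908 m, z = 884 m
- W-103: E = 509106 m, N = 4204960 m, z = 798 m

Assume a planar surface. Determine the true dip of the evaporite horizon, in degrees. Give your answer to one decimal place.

52.9°

Let the plane be z = a·E + b·N + c.
W-102−W-101: −86a − 92b = 93;  W-103−W-101: −150a − 40b = 7.
Solving gives a = 0.29691, b = −1.28842.
Gradient magnitude |∇z| = √(a² + b²) = √(0.08816 + 1.66002) = 1.32219.
True dip = arctan(1.32219) = 52.9°, dipping toward NNW (azimuth ≈ 347°).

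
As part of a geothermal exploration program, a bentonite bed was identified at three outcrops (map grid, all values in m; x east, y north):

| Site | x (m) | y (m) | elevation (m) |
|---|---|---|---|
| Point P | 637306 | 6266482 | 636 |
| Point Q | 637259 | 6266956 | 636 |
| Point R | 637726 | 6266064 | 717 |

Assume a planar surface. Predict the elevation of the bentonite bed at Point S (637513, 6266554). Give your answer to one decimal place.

681.8 m

Let the plane be z = a·x + b·y + c.
Point Q−Point P: −47a + 474b = 0;  Point R−Point P: 420a − 418b = 81.
Solving gives a = 0.213972826, b = 0.021216715.
Then c = 636 − a·637306 − b·6266482 = −268684.33.
At (637513, 6266554): z = 136410.5 + 132955.7 − 268684.33 = 681.8 m.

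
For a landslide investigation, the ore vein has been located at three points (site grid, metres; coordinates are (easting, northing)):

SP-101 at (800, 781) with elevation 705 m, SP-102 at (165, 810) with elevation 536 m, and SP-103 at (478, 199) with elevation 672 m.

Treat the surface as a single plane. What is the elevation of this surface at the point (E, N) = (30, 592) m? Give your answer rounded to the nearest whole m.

520 m

Two edge vectors: SP-101→SP-102 = (-635, 29, -169), SP-101→SP-103 = (-322, -582, -33).
Normal n = (SP-101→SP-102) × (SP-101→SP-103) = (-99315, 33463, 378908).
So ∂z/∂E = −n_x/n_z = 0.26211 and ∂z/∂N = −n_y/n_z = −0.08831.
Intercept c from SP-101: 705 − 209.69 + 68.97 = 564.29.
At (30, 592): z = 7.9 − 52.3 + 564.29 = 519.9 m.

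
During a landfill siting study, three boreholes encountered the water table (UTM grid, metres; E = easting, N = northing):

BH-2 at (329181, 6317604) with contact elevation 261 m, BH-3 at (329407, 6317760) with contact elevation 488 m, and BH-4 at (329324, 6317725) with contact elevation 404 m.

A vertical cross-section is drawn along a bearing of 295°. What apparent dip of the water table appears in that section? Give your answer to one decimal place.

43.2°

Two edge vectors: BH-2→BH-3 = (226, 156, 227), BH-2→BH-4 = (143, 121, 143).
Normal n = (BH-2→BH-3) × (BH-2→BH-4) = (-5159, 143, 5038).
So ∂z/∂E = −n_x/n_z = 1.02402 and ∂z/∂N = −n_y/n_z = −0.02838.
Unit vector along 295° is (sin 295°, cos 295°) = (-0.9063, 0.4226).
Slope in that direction = a·(-0.9063) + b·(0.4226) = −0.94007.
Apparent dip = arctan|0.94007| = 43.2° (true dip is 45.7°, so apparent ≤ true as expected).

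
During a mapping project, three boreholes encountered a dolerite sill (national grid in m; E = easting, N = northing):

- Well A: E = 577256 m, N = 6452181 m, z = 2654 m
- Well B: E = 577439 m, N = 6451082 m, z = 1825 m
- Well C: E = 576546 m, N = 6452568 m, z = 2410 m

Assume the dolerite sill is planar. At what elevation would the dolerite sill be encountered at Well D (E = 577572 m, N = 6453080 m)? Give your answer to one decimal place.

3718.7 m

Let the plane be z = a·E + b·N + c.
Well B−Well A: 183a − 1099b = −829;  Well C−Well A: −710a + 387b = −244.
Solving gives a = 0.830168760, b = 0.892557673.
Then c = 2654 − a·577256 − b·6452181 = −6235509.56.
At (577572, 6453080): z = 479482.2 + 5759746.1 − 6235509.56 = 3718.7 m.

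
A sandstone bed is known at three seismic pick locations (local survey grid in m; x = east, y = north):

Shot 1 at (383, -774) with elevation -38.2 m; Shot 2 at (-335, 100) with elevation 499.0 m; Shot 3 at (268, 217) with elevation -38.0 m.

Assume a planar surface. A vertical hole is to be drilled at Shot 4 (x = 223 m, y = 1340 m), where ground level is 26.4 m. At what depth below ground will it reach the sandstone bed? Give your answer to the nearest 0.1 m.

138.5 m

Two edge vectors: Shot 1→Shot 2 = (-718, 874, 537.2), Shot 1→Shot 3 = (-115, 991, 0.2).
Normal n = (Shot 1→Shot 2) × (Shot 1→Shot 3) = (-532190.4, -61634.4, -611028).
So ∂z/∂x = −n_x/n_z = −0.870975 and ∂z/∂y = −n_y/n_z = −0.100870.
Intercept c from Shot 1: -38.2 + 333.58 − 78.07 = 217.31.
At (223, 1340): z_contact = −194.23 − 135.17 + 217.31 = -112.08 m.
Depth below ground = 26.4 − (-112.08) = 138.5 m.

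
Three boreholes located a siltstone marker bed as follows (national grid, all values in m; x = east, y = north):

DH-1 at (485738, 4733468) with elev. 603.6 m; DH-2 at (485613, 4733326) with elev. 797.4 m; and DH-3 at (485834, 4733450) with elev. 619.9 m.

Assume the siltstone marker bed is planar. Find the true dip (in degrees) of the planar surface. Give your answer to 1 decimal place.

52.5°

Two edge vectors: DH-1→DH-2 = (-125, -142, 193.8), DH-1→DH-3 = (96, -18, 16.3).
Normal n = (DH-1→DH-2) × (DH-1→DH-3) = (1173.8, 20642.3, 15882).
So ∂z/∂x = −n_x/n_z = −0.07391 and ∂z/∂y = −n_y/n_z = −1.29973.
Gradient magnitude |∇z| = √(a² + b²) = √(0.00546 + 1.68930) = 1.30183.
True dip = arctan(1.30183) = 52.5°, dipping toward N (azimuth ≈ 003°).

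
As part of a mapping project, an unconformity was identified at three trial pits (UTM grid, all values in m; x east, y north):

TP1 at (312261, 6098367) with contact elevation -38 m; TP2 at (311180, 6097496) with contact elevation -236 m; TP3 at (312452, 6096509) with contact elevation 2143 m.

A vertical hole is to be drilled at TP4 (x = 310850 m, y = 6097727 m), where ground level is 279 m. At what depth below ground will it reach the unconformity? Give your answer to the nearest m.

Two edge vectors: TP1→TP2 = (-1081, -871, -198), TP1→TP3 = (191, -1858, 2181).
Normal n = (TP1→TP2) × (TP1→TP3) = (-2267535, 2319843, 2174859).
So ∂z/∂x = −n_x/n_z = 1.04261242 and ∂z/∂y = −n_y/n_z = −1.06666363.
Intercept c from TP1: -38 − 325567.20 + 6504906.29 = 6179301.10.
At (310850, 6097727): z_contact = 324096.1 − 6504223.6 + 6179301.10 = -826.5 m.
Depth below ground = 279 − (-826.5) = 1105 m.

1105 m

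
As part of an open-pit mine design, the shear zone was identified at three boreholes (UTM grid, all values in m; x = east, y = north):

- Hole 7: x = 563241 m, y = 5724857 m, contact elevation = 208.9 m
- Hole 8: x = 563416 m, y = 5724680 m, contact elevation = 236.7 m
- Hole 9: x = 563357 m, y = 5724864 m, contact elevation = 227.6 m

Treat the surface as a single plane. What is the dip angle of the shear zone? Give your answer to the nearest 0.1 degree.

9.2°

Let the plane be z = a·x + b·y + c.
Hole 8−Hole 7: 175a − 177b = 27.8;  Hole 9−Hole 7: 116a + 7b = 18.7.
Solving gives a = 0.16107, b = 0.00219.
Gradient magnitude |∇z| = √(a² + b²) = √(0.02595 + 0.00000) = 0.16109.
True dip = arctan(0.16109) = 9.2°, dipping toward W (azimuth ≈ 269°).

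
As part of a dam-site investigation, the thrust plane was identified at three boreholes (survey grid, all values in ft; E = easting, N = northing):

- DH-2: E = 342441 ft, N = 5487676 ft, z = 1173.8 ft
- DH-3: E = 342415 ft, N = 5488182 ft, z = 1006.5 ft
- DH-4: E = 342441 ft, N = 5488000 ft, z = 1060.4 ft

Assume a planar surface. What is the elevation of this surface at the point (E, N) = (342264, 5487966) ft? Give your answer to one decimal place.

1139.0 ft

Two edge vectors: DH-2→DH-3 = (-26, 506, -167.3), DH-2→DH-4 = (0, 324, -113.4).
Normal n = (DH-2→DH-3) × (DH-2→DH-4) = (-3175.2, -2948.4, -8424).
So ∂z/∂E = −n_x/n_z = −0.376923077 and ∂z/∂N = −n_y/n_z = −0.350000000.
Intercept c from DH-2: 1173.8 + 129073.92 + 1920686.60 = 2050934.32.
At (342264, 5487966): z = −129007.2 − 1920788.1 + 2050934.32 = 1139.0 ft.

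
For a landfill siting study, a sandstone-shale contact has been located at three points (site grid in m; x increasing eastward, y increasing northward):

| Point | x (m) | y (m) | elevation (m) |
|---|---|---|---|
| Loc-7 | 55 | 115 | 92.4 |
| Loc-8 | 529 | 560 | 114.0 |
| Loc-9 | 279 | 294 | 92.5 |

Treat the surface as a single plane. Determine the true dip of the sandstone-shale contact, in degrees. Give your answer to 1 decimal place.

Two edge vectors: Loc-7→Loc-8 = (474, 445, 21.6), Loc-7→Loc-9 = (224, 179, 0.1).
Normal n = (Loc-7→Loc-8) × (Loc-7→Loc-9) = (-3821.9, 4791, -14834).
So ∂z/∂x = −n_x/n_z = −0.25764 and ∂z/∂y = −n_y/n_z = 0.32297.
Gradient magnitude |∇z| = √(a² + b²) = √(0.06638 + 0.10431) = 0.41315.
True dip = arctan(0.41315) = 22.4°, dipping toward SE (azimuth ≈ 141°).

22.4°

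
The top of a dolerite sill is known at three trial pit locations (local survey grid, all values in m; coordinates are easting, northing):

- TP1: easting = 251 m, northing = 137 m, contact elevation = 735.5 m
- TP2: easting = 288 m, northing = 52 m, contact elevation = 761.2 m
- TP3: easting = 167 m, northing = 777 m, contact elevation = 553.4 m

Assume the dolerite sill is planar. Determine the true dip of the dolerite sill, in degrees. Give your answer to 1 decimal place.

Let the plane be z = a·easting + b·northing + c.
TP2−TP1: 37a − 85b = 25.7;  TP3−TP1: −84a + 640b = −182.1.
Solving gives a = 0.05862, b = −0.27684.
Gradient magnitude |∇z| = √(a² + b²) = √(0.00344 + 0.07664) = 0.28298.
True dip = arctan(0.28298) = 15.8°, dipping toward NNW (azimuth ≈ 348°).

15.8°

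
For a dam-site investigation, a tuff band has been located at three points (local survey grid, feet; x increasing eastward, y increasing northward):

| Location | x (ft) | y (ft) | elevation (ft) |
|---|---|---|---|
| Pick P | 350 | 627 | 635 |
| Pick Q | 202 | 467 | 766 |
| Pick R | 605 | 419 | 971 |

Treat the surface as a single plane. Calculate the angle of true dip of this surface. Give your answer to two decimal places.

50.64°

Let the plane be z = a·x + b·y + c.
Pick Q−Pick P: −148a − 160b = 131;  Pick R−Pick P: 255a − 208b = 336.
Solving gives a = 0.37036, b = −1.16133.
Gradient magnitude |∇z| = √(a² + b²) = √(0.13717 + 1.34870) = 1.21896.
True dip = arctan(1.21896) = 50.64°, dipping toward NNW (azimuth ≈ 342°).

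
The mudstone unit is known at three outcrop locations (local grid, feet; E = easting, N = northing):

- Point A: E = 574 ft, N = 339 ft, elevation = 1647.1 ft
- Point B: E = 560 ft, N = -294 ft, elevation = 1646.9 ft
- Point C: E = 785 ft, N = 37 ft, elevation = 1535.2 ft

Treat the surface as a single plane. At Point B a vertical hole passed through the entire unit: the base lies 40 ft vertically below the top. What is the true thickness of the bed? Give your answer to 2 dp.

35.58 ft

Two edge vectors: Point A→Point B = (-14, -633, -0.2), Point A→Point C = (211, -302, -111.9).
Normal n = (Point A→Point B) × (Point A→Point C) = (70772.3, -1608.8, 137791).
So ∂z/∂E = −n_x/n_z = −0.51362 and ∂z/∂N = −n_y/n_z = 0.01168.
|∇z| = √(a²+b²) = 0.51375, so dip δ = arctan(0.51375) = 27.19°.
True thickness = vertical thickness × cos δ = 40 × cos 27.19° = 35.58 ft.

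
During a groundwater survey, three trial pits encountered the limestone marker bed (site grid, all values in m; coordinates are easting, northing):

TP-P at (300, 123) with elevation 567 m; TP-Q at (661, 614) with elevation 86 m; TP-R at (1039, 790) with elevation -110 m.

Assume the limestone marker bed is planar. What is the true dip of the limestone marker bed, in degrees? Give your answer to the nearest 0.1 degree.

Let the plane be z = a·easting + b·northing + c.
TP-Q−TP-P: 361a + 491b = −481;  TP-R−TP-P: 739a + 667b = −677.
Solving gives a = −0.09487, b = −0.90988.
Gradient magnitude |∇z| = √(a² + b²) = √(0.00900 + 0.82789) = 0.91481.
True dip = arctan(0.91481) = 42.5°, dipping toward N (azimuth ≈ 006°).

42.5°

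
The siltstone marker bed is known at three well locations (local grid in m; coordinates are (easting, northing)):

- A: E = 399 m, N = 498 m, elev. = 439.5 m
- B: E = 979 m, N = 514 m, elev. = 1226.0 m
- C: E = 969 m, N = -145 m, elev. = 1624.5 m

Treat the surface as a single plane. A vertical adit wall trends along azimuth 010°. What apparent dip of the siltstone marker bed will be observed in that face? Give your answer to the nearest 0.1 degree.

Let the plane be z = a·E + b·N + c.
B−A: 580a + 16b = 786.5;  C−A: 570a − 643b = 1185.
Solving gives a = 1.37329, b = −0.62554.
Unit vector along 010° is (sin 10°, cos 10°) = (0.1736, 0.9848).
Slope in that direction = a·(0.1736) + b·(0.9848) = −0.37757.
Apparent dip = arctan|0.37757| = 20.7° (true dip is 56.5°, so apparent ≤ true as expected).

20.7°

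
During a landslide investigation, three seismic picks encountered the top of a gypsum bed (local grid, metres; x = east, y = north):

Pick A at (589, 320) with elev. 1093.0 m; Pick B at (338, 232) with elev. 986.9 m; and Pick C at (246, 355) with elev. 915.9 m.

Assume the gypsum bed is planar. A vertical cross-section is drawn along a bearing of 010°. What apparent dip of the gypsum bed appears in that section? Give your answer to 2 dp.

6.71°

Let the plane be z = a·x + b·y + c.
Pick B−Pick A: −251a − 88b = −106.1;  Pick C−Pick A: −343a + 35b = −177.1.
Solving gives a = 0.49522, b = −0.20683.
Unit vector along 010° is (sin 10°, cos 10°) = (0.1736, 0.9848).
Slope in that direction = a·(0.1736) + b·(0.9848) = −0.11769.
Apparent dip = arctan|0.11769| = 6.71° (true dip is 28.2°, so apparent ≤ true as expected).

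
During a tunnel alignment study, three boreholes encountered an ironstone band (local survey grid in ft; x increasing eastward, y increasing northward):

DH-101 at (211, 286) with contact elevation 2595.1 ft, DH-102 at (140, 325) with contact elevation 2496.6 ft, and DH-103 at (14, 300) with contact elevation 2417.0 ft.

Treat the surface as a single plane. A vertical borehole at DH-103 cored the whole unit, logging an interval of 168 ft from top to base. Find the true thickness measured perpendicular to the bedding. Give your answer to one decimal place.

Let the plane be z = a·x + b·y + c.
DH-102−DH-101: −71a + 39b = −98.5;  DH-103−DH-101: −197a + 14b = −178.1.
Solving gives a = 0.83225, b = −1.01052.
|∇z| = √(a²+b²) = 1.30912, so dip δ = arctan(1.30912) = 52.62°.
True thickness = vertical thickness × cos δ = 168 × cos 52.62° = 102.0 ft.

102.0 ft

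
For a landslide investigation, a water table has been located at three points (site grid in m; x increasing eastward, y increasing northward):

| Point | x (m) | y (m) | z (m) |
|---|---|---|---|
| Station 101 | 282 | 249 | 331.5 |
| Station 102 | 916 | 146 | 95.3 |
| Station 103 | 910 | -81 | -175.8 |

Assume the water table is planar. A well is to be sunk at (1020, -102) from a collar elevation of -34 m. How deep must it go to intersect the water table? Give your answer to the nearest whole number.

187 m

Let the plane be z = a·x + b·y + c.
Station 102−Station 101: 634a − 103b = −236.2;  Station 103−Station 101: 628a − 330b = −507.3.
Solving gives a = −0.17777, b = 1.19897.
Then c = 331.5 − a·282 − b·249 = 83.09.
At (1020, -102): z_contact = −181.3 − 122.3 + 83.09 = -220.5 m.
Depth below ground = -34 − (-220.5) = 187 m.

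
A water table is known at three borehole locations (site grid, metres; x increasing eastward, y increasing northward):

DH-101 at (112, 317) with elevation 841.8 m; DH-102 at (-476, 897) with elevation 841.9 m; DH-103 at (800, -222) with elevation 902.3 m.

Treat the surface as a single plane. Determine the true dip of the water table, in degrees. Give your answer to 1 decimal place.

31.4°

Two edge vectors: DH-101→DH-102 = (-588, 580, 0.1), DH-101→DH-103 = (688, -539, 60.5).
Normal n = (DH-101→DH-102) × (DH-101→DH-103) = (35143.9, 35642.8, -82108).
So ∂z/∂x = −n_x/n_z = 0.42802 and ∂z/∂y = −n_y/n_z = 0.43410.
Gradient magnitude |∇z| = √(a² + b²) = √(0.18320 + 0.18844) = 0.60962.
True dip = arctan(0.60962) = 31.4°, dipping toward SW (azimuth ≈ 225°).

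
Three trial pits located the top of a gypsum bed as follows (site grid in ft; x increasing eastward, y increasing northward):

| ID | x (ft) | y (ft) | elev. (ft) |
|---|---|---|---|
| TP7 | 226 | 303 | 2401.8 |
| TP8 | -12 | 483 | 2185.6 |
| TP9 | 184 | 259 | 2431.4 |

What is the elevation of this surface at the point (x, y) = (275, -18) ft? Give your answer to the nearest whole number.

2700 ft

Two edge vectors: TP7→TP8 = (-238, 180, -216.2), TP7→TP9 = (-42, -44, 29.6).
Normal n = (TP7→TP8) × (TP7→TP9) = (-4184.8, 16125.2, 18032).
So ∂z/∂x = −n_x/n_z = 0.23208 and ∂z/∂y = −n_y/n_z = −0.89425.
Intercept c from TP7: 2401.8 − 52.45 + 270.96 = 2620.31.
At (275, -18): z = 63.8 + 16.1 + 2620.31 = 2700.2 ft.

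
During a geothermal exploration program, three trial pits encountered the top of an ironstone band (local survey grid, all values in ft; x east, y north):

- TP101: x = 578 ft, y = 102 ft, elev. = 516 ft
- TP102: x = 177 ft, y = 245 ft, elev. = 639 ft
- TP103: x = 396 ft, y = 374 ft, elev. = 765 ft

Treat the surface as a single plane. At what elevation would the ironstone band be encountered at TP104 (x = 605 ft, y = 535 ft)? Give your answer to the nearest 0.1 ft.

920.6 ft

Two edge vectors: TP101→TP102 = (-401, 143, 123), TP101→TP103 = (-182, 272, 249).
Normal n = (TP101→TP102) × (TP101→TP103) = (2151, 77463, -83046).
So ∂z/∂x = −n_x/n_z = 0.02590 and ∂z/∂y = −n_y/n_z = 0.93277.
Intercept c from TP101: 516 − 14.97 − 95.14 = 405.89.
At (605, 535): z = 15.7 + 499.0 + 405.89 = 920.6 ft.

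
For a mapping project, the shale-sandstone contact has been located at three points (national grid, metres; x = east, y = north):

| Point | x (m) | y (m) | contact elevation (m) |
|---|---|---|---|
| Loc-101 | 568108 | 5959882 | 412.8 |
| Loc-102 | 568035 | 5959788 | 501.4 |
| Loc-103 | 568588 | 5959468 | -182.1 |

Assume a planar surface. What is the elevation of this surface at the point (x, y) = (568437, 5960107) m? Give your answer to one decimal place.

Two edge vectors: Loc-101→Loc-102 = (-73, -94, 88.6), Loc-101→Loc-103 = (480, -414, -594.9).
Normal n = (Loc-101→Loc-102) × (Loc-101→Loc-103) = (92601, -899.7, 75342).
So ∂z/∂x = −n_x/n_z = −1.229075416 and ∂z/∂y = −n_y/n_z = 0.011941547.
Intercept c from Loc-101: 412.8 + 698247.58 − 71170.21 = 627490.17.
At (568437, 5960107): z = −698651.9 + 71172.9 + 627490.17 = 11.1 m.

11.1 m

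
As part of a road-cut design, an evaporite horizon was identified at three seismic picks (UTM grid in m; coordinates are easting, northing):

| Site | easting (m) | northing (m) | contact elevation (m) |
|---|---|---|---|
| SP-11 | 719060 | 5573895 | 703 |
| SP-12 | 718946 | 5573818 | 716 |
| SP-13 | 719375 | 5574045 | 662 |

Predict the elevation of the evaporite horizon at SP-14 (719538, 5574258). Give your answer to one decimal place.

Let the plane be z = a·easting + b·northing + c.
SP-12−SP-11: −114a − 77b = 13;  SP-13−SP-11: 315a + 150b = −41.
Solving gives a = −0.168693222, b = 0.080922432.
Then c = 703 − a·719060 − b·5573895 = −329049.59.
At (719538, 5574258): z = −121381.2 + 451082.5 − 329049.59 = 651.7 m.

651.7 m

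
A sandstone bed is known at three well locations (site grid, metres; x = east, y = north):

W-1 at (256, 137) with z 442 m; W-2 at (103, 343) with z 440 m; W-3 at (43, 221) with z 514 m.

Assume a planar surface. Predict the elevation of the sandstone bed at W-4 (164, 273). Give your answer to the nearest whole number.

Two edge vectors: W-1→W-2 = (-153, 206, -2), W-1→W-3 = (-213, 84, 72).
Normal n = (W-1→W-2) × (W-1→W-3) = (15000, 11442, 31026).
So ∂z/∂x = −n_x/n_z = −0.48347 and ∂z/∂y = −n_y/n_z = −0.36879.
Intercept c from W-1: 442 + 123.77 + 50.52 = 616.29.
At (164, 273): z = −79.3 − 100.7 + 616.29 = 436.3 m.

436 m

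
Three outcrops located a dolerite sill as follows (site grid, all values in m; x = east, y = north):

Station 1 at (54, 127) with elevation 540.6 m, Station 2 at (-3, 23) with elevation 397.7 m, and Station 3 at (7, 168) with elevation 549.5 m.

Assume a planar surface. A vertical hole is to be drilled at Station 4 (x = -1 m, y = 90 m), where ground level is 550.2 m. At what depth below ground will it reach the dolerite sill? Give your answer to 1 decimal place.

84.1 m

Two edge vectors: Station 1→Station 2 = (-57, -104, -142.9), Station 1→Station 3 = (-47, 41, 8.9).
Normal n = (Station 1→Station 2) × (Station 1→Station 3) = (4933.3, 7223.6, -7225).
So ∂z/∂x = −n_x/n_z = 0.68281 and ∂z/∂y = −n_y/n_z = 0.99981.
Intercept c from Station 1: 540.6 − 36.87 − 126.98 = 376.75.
At (-1, 90): z_contact = −0.68 + 89.98 + 376.75 = 466.05 m.
Depth below ground = 550.2 − 466.05 = 84.1 m.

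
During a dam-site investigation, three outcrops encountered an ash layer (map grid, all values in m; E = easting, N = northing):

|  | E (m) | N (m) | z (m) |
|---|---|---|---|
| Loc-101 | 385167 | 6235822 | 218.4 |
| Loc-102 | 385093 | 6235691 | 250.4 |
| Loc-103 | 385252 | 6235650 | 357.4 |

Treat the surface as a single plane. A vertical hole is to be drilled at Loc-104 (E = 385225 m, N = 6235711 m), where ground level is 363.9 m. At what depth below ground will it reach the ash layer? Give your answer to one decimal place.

54.1 m

Two edge vectors: Loc-101→Loc-102 = (-74, -131, 32), Loc-101→Loc-103 = (85, -172, 139).
Normal n = (Loc-101→Loc-102) × (Loc-101→Loc-103) = (-12705, 13006, 23863).
So ∂z/∂E = −n_x/n_z = 0.532414198 and ∂z/∂N = −n_y/n_z = −0.545027867.
Intercept c from Loc-101: 218.4 − 205068.38 + 3398696.77 = 3193846.79.
At (385225, 6235711): z_contact = 205099.26 − 3398636.27 + 3193846.79 = 309.78 m.
Depth below ground = 363.9 − 309.78 = 54.1 m.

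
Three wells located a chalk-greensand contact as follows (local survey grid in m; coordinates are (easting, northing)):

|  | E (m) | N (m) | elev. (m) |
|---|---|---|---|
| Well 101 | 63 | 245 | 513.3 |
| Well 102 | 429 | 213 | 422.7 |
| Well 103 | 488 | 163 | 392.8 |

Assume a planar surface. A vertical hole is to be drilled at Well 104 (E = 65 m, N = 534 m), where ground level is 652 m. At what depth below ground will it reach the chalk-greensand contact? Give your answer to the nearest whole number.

Let the plane be z = a·E + b·N + c.
Well 102−Well 101: 366a − 32b = −90.6;  Well 103−Well 101: 425a − 82b = −120.5.
Solving gives a = −0.21772, b = 0.34109.
Then c = 513.3 − a·63 − b·245 = 443.45.
At (65, 534): z_contact = −14.2 + 182.1 + 443.45 = 611.4 m.
Depth below ground = 652 − 611.4 = 41 m.

41 m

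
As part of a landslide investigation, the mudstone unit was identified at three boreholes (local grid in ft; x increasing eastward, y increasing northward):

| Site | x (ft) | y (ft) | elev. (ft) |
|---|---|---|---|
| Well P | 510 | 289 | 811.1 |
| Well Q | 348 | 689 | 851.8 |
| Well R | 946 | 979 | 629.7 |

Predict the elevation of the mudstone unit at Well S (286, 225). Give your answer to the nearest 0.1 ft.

Let the plane be z = a·x + b·y + c.
Well Q−Well P: −162a + 400b = 40.7;  Well R−Well P: 436a + 690b = −181.4.
Solving gives a = −0.35168, b = −0.04068.
Then c = 811.1 − a·510 − b·289 = 1002.21.
At (286, 225): z = −100.6 − 9.2 + 1002.21 = 892.5 ft.

892.5 ft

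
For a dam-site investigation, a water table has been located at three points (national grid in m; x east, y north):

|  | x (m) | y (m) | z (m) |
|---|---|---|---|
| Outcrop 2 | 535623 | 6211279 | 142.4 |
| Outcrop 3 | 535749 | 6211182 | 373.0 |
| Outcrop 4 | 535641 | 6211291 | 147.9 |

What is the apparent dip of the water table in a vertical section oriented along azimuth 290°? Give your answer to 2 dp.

Two edge vectors: Outcrop 2→Outcrop 3 = (126, -97, 230.6), Outcrop 2→Outcrop 4 = (18, 12, 5.5).
Normal n = (Outcrop 2→Outcrop 3) × (Outcrop 2→Outcrop 4) = (-3300.7, 3457.8, 3258).
So ∂z/∂x = −n_x/n_z = 1.01311 and ∂z/∂y = −n_y/n_z = −1.06133.
Unit vector along 290° is (sin 290°, cos 290°) = (-0.9397, 0.3420).
Slope in that direction = a·(-0.9397) + b·(0.3420) = −1.31500.
Apparent dip = arctan|1.31500| = 52.75° (true dip is 55.7°, so apparent ≤ true as expected).

52.75°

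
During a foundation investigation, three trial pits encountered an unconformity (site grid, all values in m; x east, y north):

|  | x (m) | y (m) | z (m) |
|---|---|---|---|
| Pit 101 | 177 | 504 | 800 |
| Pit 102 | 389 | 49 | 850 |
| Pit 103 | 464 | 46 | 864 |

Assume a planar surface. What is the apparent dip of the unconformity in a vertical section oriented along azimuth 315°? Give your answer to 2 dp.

Let the plane be z = a·x + b·y + c.
Pit 102−Pit 101: 212a − 455b = 50;  Pit 103−Pit 101: 287a − 458b = 64.
Solving gives a = 0.18573, b = −0.02335.
Unit vector along 315° is (sin 315°, cos 315°) = (-0.7071, 0.7071).
Slope in that direction = a·(-0.7071) + b·(0.7071) = −0.14784.
Apparent dip = arctan|0.14784| = 8.41° (true dip is 10.6°, so apparent ≤ true as expected).

8.41°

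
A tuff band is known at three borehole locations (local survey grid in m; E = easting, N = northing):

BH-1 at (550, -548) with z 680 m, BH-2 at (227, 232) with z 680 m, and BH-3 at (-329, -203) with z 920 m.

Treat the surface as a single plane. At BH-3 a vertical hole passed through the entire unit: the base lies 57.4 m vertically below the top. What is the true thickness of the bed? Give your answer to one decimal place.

Let the plane be z = a·E + b·N + c.
BH-2−BH-1: −323a + 780b = 0;  BH-3−BH-1: −879a + 345b = 240.
Solving gives a = −0.32603, b = −0.13501.
|∇z| = √(a²+b²) = 0.35288, so dip δ = arctan(0.35288) = 19.44°.
True thickness = vertical thickness × cos δ = 57.4 × cos 19.44° = 54.1 m.

54.1 m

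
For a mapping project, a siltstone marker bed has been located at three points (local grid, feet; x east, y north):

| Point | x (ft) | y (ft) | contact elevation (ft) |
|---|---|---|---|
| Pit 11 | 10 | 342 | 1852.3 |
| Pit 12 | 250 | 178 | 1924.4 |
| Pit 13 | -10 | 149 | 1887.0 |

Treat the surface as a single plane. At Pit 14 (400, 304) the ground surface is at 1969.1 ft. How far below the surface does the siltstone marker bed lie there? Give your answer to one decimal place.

44.6 ft

Two edge vectors: Pit 11→Pit 12 = (240, -164, 72.1), Pit 11→Pit 13 = (-20, -193, 34.7).
Normal n = (Pit 11→Pit 12) × (Pit 11→Pit 13) = (8224.5, -9770, -49600).
So ∂z/∂x = −n_x/n_z = 0.16582 and ∂z/∂y = −n_y/n_z = −0.19698.
Intercept c from Pit 11: 1852.3 − 1.66 + 67.37 = 1918.01.
At (400, 304): z_contact = 66.33 − 59.88 + 1918.01 = 1924.45 ft.
Depth below ground = 1969.1 − 1924.45 = 44.6 ft.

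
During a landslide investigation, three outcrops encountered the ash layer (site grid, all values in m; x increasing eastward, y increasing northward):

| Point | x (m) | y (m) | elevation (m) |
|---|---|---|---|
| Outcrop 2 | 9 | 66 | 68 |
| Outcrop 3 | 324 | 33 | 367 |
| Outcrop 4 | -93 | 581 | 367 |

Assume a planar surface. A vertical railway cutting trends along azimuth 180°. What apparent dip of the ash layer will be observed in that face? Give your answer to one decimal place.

Two edge vectors: Outcrop 2→Outcrop 3 = (315, -33, 299), Outcrop 2→Outcrop 4 = (-102, 515, 299).
Normal n = (Outcrop 2→Outcrop 3) × (Outcrop 2→Outcrop 4) = (-163852, -124683, 158859).
So ∂z/∂x = −n_x/n_z = 1.03143 and ∂z/∂y = −n_y/n_z = 0.78487.
Unit vector along 180° is (sin 180°, cos 180°) = (0.0000, -1.0000).
Slope in that direction = a·(0.0000) + b·(-1.0000) = −0.78487.
Apparent dip = arctan|0.78487| = 38.1° (true dip is 52.3°, so apparent ≤ true as expected).

38.1°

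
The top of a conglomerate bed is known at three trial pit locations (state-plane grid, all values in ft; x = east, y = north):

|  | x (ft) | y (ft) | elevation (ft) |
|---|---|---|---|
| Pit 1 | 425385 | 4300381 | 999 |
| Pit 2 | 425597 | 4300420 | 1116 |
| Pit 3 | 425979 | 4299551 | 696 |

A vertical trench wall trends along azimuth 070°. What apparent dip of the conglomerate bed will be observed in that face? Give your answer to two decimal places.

Let the plane be z = a·x + b·y + c.
Pit 2−Pit 1: 212a + 39b = 117;  Pit 3−Pit 1: 594a − 830b = −303.
Solving gives a = 0.42834, b = 0.67160.
Unit vector along 070° is (sin 70°, cos 70°) = (0.9397, 0.3420).
Slope in that direction = a·(0.9397) + b·(0.3420) = 0.63221.
Apparent dip = arctan|0.63221| = 32.30° (true dip is 38.5°, so apparent ≤ true as expected).

32.30°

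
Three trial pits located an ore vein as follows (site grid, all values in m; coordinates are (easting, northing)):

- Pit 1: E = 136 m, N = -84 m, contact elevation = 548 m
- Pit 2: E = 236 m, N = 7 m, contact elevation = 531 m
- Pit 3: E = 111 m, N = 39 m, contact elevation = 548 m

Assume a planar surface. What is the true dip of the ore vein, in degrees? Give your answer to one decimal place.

Let the plane be z = a·E + b·N + c.
Pit 2−Pit 1: 100a + 91b = −17;  Pit 3−Pit 1: −25a + 123b = 0.
Solving gives a = −0.14346, b = −0.02916.
Gradient magnitude |∇z| = √(a² + b²) = √(0.02058 + 0.00085) = 0.14640.
True dip = arctan(0.14640) = 8.3°, dipping toward ENE (azimuth ≈ 079°).

8.3°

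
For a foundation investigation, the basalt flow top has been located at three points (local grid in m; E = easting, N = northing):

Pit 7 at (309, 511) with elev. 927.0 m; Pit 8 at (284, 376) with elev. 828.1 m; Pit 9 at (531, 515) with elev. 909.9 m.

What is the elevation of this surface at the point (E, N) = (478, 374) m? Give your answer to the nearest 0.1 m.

Two edge vectors: Pit 7→Pit 8 = (-25, -135, -98.9), Pit 7→Pit 9 = (222, 4, -17.1).
Normal n = (Pit 7→Pit 8) × (Pit 7→Pit 9) = (2704.1, -22383.3, 29870).
So ∂z/∂E = −n_x/n_z = −0.09053 and ∂z/∂N = −n_y/n_z = 0.74936.
Intercept c from Pit 7: 927 + 27.97 − 382.92 = 572.05.
At (478, 374): z = −43.3 + 280.3 + 572.05 = 809.0 m.

809.0 m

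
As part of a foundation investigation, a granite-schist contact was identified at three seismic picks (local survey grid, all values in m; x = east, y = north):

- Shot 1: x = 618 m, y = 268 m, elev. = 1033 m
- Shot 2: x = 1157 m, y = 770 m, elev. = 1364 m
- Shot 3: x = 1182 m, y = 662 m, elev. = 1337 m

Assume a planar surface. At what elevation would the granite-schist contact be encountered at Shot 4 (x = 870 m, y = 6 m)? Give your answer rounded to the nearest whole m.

Let the plane be z = a·x + b·y + c.
Shot 2−Shot 1: 539a + 502b = 331;  Shot 3−Shot 1: 564a + 394b = 304.
Solving gives a = 0.31364, b = 0.32260.
Then c = 1033 − a·618 − b·268 = 752.71.
At (870, 6): z = 272.9 + 1.9 + 752.71 = 1027.5 m.

1028 m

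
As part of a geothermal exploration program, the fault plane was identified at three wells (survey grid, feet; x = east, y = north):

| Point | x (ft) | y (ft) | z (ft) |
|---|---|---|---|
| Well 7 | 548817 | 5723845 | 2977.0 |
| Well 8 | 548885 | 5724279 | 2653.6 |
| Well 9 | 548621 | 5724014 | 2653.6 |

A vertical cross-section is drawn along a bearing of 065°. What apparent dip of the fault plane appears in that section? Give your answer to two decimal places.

23.30°

Two edge vectors: Well 7→Well 8 = (68, 434, -323.4), Well 7→Well 9 = (-196, 169, -323.4).
Normal n = (Well 7→Well 8) × (Well 7→Well 9) = (-85701, 85377.6, 96556).
So ∂z/∂x = −n_x/n_z = 0.88758 and ∂z/∂y = −n_y/n_z = −0.88423.
Unit vector along 065° is (sin 65°, cos 65°) = (0.9063, 0.4226).
Slope in that direction = a·(0.9063) + b·(0.4226) = 0.43073.
Apparent dip = arctan|0.43073| = 23.30° (true dip is 51.4°, so apparent ≤ true as expected).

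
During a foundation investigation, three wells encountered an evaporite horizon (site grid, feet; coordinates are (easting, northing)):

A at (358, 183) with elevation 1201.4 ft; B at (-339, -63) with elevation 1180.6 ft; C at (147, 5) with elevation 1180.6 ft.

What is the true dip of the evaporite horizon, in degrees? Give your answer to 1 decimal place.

Two edge vectors: A→B = (-697, -246, -20.8), A→C = (-211, -178, -20.8).
Normal n = (A→B) × (A→C) = (1414.4, -10108.8, 72160).
So ∂z/∂E = −n_x/n_z = −0.01960 and ∂z/∂N = −n_y/n_z = 0.14009.
Gradient magnitude |∇z| = √(a² + b²) = √(0.00038 + 0.01962) = 0.14145.
True dip = arctan(0.14145) = 8.1°, dipping toward S (azimuth ≈ 172°).

8.1°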